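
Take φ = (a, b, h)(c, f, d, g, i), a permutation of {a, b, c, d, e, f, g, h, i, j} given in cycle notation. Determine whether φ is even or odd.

even

The cycle lengths are 5, 3, 1, 1.
A cycle of length ℓ contributes ℓ−1 transpositions, so φ is a product of 4 + 2 = 6 transpositions — even.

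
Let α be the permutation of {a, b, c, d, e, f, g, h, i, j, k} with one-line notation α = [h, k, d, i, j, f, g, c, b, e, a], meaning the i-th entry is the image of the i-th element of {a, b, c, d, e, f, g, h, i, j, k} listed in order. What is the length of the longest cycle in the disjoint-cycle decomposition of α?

7

Decomposing into disjoint cycles gives (a, h, c, d, i, b, k)(e, j); the longest has length 7.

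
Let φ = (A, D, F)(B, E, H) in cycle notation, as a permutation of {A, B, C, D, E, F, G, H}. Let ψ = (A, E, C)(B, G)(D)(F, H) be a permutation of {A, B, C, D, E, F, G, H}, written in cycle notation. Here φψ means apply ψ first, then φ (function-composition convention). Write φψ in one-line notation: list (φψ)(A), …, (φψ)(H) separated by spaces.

H G D F C B E A

(φψ)(x) = φ(ψ(x)). Computing each image: φ(ψ(A)) = φ(E) = H, φ(ψ(B)) = φ(G) = G, φ(ψ(C)) = φ(A) = D, φ(ψ(D)) = φ(D) = F, φ(ψ(E)) = φ(C) = C, φ(ψ(F)) = φ(H) = B, φ(ψ(G)) = φ(B) = E, φ(ψ(H)) = φ(F) = A.
Hence φψ = [H G D F C B E A].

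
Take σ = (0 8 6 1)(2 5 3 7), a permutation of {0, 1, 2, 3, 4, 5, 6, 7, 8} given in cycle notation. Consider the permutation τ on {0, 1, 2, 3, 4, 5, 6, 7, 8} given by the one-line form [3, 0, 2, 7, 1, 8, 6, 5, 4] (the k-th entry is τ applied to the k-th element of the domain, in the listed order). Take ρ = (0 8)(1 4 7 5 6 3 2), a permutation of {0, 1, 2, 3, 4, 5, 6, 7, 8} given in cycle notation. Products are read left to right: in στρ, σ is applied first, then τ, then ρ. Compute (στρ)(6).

Apply the permutations in order: σ(6) = 1, then τ(1) = 0, then ρ(0) = 8. So (στρ)(6) = 8.

8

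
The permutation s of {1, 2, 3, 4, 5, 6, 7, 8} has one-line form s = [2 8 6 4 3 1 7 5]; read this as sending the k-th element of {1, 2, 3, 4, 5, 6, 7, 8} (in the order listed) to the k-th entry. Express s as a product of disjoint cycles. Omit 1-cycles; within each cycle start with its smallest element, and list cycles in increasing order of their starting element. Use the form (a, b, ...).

(1, 2, 8, 5, 3, 6)

Iterating s from 1 gives 1 → 2 → 8 → 5 → 3 → 6 → 1; that is the 6-cycle (1, 2, 8, 5, 3, 6).
Continuing from each remaining unvisited element yields (1, 2, 8, 5, 3, 6).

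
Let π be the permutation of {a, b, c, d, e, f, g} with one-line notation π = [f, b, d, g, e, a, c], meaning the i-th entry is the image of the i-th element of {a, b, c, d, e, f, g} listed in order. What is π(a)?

a is element number 1 of the domain, and entry number 1 of the one-line form is f, so π(a) = f.

f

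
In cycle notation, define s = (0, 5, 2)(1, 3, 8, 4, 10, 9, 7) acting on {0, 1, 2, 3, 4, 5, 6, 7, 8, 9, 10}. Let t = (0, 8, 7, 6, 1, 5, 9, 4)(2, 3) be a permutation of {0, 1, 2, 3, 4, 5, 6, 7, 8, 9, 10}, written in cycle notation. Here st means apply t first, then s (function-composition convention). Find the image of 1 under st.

2

(st)(1) = s(t(1)). t(1) = 5, then s(5) = 2. So (st)(1) = 2.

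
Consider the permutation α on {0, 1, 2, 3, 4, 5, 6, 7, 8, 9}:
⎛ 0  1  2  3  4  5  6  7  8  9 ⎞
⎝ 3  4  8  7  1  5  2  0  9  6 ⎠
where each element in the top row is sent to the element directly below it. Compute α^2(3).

Tracing 3 → 7 → … returns to 3 after 3 steps, so 3 lies in a 3-cycle (0, 3, 7).
Stepping 2 places around the cycle: 3 → 7 → 0.

0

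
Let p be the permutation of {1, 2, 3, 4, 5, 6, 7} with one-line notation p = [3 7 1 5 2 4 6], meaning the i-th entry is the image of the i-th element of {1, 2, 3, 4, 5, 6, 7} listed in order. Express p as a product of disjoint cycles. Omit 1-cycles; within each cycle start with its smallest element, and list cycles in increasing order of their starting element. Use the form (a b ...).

Start at 1 and follow images: 1 → 3 → 1, giving the cycle (1 3).
Repeating from the next unused element and collecting all non-trivial cycles gives (1 3)(2 7 6 4 5).

(1 3)(2 7 6 4 5)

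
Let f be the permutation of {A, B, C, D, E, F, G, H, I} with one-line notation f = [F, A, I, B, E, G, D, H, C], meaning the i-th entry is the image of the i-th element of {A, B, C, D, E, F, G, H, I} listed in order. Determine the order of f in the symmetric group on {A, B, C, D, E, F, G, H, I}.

Decomposing into disjoint cycles gives cycle lengths 5, 2, 1, 1.
Since disjoint cycles commute, ord(f) = lcm(5, 2) = 10.

10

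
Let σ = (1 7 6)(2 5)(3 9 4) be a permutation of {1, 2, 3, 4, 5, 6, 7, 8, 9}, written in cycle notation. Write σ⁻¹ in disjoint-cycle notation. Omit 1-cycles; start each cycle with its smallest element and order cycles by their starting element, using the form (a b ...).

If σ sends a → b within a cycle, σ⁻¹ sends b → a; equivalently, reverse each cycle.
After reversing and putting each cycle's least element first, σ⁻¹ = (1 6 7)(2 5)(3 4 9).

(1 6 7)(2 5)(3 4 9)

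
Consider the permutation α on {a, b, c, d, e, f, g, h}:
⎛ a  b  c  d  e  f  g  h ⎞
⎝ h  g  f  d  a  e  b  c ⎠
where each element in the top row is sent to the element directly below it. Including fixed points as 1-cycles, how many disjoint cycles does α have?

The cycle decomposition is (a h c f e)(b g)(d), which has 3 cycles (counting 1-cycles).

3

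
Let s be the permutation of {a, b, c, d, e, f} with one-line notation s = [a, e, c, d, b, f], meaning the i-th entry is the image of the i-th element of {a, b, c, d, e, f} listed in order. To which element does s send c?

c

c is element number 3 of the domain, and entry number 3 of the one-line form is c, so s(c) = c.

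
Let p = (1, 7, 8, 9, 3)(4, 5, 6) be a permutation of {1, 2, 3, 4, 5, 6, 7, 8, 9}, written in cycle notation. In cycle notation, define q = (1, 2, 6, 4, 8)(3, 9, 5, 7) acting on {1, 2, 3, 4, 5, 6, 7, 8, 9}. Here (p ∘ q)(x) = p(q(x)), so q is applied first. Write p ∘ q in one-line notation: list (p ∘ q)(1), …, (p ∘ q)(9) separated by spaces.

(p ∘ q)(x) = p(q(x)). Computing each image: p(q(1)) = p(2) = 2, p(q(2)) = p(6) = 4, p(q(3)) = p(9) = 3, p(q(4)) = p(8) = 9, p(q(5)) = p(7) = 8, p(q(6)) = p(4) = 5, p(q(7)) = p(3) = 1, p(q(8)) = p(1) = 7, p(q(9)) = p(5) = 6.
Hence p ∘ q = [2 4 3 9 8 5 1 7 6].

2 4 3 9 8 5 1 7 6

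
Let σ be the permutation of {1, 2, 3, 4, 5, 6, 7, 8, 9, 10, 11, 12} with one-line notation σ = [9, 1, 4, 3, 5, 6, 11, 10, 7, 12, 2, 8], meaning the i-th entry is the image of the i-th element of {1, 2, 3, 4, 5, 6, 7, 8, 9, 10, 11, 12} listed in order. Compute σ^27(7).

Tracing 7 → 11 → … returns to 7 after 5 steps, so 7 lies in a 5-cycle (1 9 7 11 2).
Powers repeat with period 5 on this cycle, and 27 mod 5 = 2, so σ^27(7) = σ^2(7).
Advancing 2 steps from 7: 7 → 11 → 2.

2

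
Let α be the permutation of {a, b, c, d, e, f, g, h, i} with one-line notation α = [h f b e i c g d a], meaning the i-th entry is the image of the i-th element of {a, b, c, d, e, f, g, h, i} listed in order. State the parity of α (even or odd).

In disjoint-cycle form the cycle lengths are 5, 3, 1.
A cycle is odd iff its length is even; α has 0 even-length cycles, so sgn(α) = (−1)^0 and α is even.

even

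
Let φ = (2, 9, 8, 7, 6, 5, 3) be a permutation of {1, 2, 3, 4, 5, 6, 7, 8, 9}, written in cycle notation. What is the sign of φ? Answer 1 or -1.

The cycle lengths are 7, 1, 1.
A cycle of length ℓ contributes ℓ−1 transpositions, so φ is a product of 6 transpositions — even.

1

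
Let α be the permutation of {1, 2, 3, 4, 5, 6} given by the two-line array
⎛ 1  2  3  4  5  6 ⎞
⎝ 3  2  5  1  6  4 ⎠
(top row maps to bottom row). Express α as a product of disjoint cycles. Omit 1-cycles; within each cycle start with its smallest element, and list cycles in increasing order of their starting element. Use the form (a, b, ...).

Start at 1 and follow images: 1 → 3 → 5 → 6 → 4 → 1, giving the cycle (1, 3, 5, 6, 4).
Continuing from each remaining unvisited element yields (1, 3, 5, 6, 4).

(1, 3, 5, 6, 4)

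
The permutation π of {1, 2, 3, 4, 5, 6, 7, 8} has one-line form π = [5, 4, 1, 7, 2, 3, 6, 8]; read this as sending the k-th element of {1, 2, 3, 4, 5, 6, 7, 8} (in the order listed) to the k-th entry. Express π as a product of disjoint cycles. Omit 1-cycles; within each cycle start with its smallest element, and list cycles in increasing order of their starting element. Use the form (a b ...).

Start at 1 and follow images: 1 → 5 → 2 → 4 → 7 → 6 → 3 → 1, giving the cycle (1 5 2 4 7 6 3).
Repeating from the next unused element and collecting all non-trivial cycles gives (1 5 2 4 7 6 3).

(1 5 2 4 7 6 3)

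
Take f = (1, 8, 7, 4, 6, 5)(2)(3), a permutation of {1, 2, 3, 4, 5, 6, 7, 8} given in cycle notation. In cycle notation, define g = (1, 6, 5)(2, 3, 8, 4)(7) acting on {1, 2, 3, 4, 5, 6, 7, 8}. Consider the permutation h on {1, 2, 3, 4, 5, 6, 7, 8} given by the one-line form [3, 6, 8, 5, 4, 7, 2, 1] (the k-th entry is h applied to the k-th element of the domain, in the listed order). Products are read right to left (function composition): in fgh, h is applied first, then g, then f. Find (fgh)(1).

(fgh)(1) = f(g(h(1))). h(1) = 3, then g(3) = 8, then f(8) = 7, so the result is 7.

7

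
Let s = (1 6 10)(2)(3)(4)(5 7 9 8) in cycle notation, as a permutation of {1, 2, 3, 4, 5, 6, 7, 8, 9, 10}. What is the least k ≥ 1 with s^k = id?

12

The cycle type of s is (4, 3, 1, 1, 1).
The order is lcm(4, 3) = 12.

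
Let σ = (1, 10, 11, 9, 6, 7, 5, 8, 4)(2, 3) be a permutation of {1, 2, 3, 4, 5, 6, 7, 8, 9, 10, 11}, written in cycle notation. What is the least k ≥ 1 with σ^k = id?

The cycle type of σ is (9, 2).
Since disjoint cycles commute, ord(σ) = lcm(9, 2) = 18.

18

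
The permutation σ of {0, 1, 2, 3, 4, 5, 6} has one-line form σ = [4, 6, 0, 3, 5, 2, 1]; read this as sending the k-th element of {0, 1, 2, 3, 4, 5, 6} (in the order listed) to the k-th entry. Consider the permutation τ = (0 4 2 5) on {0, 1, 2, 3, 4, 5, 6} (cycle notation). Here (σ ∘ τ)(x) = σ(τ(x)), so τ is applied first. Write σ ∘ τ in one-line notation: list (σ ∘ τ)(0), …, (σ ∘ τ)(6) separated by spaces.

For each element, apply τ then σ: 0 → 4 → 5; 1 → 1 → 6; 2 → 5 → 2; 3 → 3 → 3; 4 → 2 → 0; 5 → 0 → 4; 6 → 6 → 1.
Collecting the images, σ ∘ τ = [5 6 2 3 0 4 1].

5 6 2 3 0 4 1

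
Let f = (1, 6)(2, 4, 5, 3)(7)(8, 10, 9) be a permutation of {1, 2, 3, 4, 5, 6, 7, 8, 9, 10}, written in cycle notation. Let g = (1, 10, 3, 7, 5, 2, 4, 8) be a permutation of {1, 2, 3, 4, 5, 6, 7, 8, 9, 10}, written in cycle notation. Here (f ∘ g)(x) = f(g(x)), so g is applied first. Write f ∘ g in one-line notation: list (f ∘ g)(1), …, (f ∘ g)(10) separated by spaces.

(f ∘ g)(x) = f(g(x)). Computing each image: f(g(1)) = f(10) = 9, f(g(2)) = f(4) = 5, f(g(3)) = f(7) = 7, f(g(4)) = f(8) = 10, f(g(5)) = f(2) = 4, f(g(6)) = f(6) = 1, f(g(7)) = f(5) = 3, f(g(8)) = f(1) = 6, f(g(9)) = f(9) = 8, f(g(10)) = f(3) = 2.
Hence f ∘ g = [9 5 7 10 4 1 3 6 8 2].

9 5 7 10 4 1 3 6 8 2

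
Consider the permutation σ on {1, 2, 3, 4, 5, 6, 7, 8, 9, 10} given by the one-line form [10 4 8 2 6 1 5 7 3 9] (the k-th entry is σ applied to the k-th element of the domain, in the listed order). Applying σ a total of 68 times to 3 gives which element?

Tracing 3 → 8 → … returns to 3 after 8 steps, so 3 lies in an 8-cycle (1, 10, 9, 3, 8, 7, 5, 6).
On an 8-cycle, σ^8 is the identity, so σ^68 = σ^4 there (68 ≡ 4 mod 8).
Advancing 4 steps from 3: 3 → 8 → 7 → 5 → 6.

6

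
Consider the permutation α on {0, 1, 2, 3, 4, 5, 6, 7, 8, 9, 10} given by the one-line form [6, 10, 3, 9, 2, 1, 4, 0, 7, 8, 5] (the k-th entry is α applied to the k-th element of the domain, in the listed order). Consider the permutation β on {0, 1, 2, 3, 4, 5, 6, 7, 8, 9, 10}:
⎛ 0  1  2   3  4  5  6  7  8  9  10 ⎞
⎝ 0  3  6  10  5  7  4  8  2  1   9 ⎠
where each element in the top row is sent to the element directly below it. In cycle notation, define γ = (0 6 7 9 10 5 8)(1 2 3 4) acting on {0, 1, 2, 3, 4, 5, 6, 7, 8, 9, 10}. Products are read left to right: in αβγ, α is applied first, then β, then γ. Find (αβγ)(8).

0

Chase 8: α(8) = 7; β(7) = 8; γ(8) = 0. Hence (αβγ)(8) = 0.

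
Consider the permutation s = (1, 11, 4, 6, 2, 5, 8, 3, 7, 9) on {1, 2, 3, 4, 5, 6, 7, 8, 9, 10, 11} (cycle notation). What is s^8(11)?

11 lies in the 10-cycle (1, 11, 4, 6, 2, 5, 8, 3, 7, 9).
Stepping 8 places around the cycle: 11 → 4 → 6 → 2 → 5 → 8 → 3 → 7 → 9.

9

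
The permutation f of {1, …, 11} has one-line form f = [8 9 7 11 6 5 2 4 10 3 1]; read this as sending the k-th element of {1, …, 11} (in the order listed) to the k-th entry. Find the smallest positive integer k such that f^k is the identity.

The disjoint-cycle form of f has cycle lengths 5, 4, 2.
The order is lcm(5, 4, 2) = 20.

20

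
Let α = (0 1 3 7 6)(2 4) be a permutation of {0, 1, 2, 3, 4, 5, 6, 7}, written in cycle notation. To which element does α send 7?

In the cycle (0 1 3 7 6), 7 is followed by 6, so α(7) = 6.

6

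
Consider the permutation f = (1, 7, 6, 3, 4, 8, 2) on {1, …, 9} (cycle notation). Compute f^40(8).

8 lies in the 7-cycle (1, 7, 6, 3, 4, 8, 2).
On a 7-cycle, f^7 is the identity, so f^40 = f^5 there (40 ≡ 5 mod 7).
Advancing 5 steps from 8: 8 → 2 → 1 → 7 → 6 → 3.

3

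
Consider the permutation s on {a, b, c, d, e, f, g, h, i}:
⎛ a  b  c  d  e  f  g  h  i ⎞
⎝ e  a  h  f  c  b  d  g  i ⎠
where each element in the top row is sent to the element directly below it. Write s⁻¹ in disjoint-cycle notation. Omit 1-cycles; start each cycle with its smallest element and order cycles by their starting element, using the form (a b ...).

The cycle decomposition of s is (a e c h g d f b).
Reversing each cycle (and rotating so the smallest element leads) gives s⁻¹ = (a b f d g h c e).

(a b f d g h c e)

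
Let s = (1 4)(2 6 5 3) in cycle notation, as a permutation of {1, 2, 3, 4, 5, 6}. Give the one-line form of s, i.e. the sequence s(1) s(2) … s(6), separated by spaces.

Image by image: 1→4, 2→6, 3→2, 4→1, 5→3, 6→5.
Listing these in domain order gives 4 6 2 1 3 5.

4 6 2 1 3 5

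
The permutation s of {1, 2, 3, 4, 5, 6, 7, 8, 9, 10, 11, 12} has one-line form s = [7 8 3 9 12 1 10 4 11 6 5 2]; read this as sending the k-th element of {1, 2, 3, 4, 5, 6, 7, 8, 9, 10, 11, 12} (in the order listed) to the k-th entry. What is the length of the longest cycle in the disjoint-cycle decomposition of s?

7

Decomposing into disjoint cycles gives (1 7 10 6)(2 8 4 9 11 5 12); the longest has length 7.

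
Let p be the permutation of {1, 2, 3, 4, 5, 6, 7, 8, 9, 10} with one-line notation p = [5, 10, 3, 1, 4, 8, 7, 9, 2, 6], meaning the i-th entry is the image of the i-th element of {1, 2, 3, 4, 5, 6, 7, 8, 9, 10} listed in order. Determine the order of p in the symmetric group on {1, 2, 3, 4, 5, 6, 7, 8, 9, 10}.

Decomposing into disjoint cycles gives cycle lengths 5, 3, 1, 1.
The order is lcm(5, 3) = 15.

15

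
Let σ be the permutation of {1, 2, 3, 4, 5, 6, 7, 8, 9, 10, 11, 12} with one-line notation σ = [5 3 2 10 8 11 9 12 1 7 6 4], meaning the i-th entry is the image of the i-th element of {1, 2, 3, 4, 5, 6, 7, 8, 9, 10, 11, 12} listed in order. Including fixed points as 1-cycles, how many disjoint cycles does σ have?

The cycle decomposition is (1 5 8 12 4 10 7 9)(2 3)(6 11), which has 3 cycles (counting 1-cycles).

3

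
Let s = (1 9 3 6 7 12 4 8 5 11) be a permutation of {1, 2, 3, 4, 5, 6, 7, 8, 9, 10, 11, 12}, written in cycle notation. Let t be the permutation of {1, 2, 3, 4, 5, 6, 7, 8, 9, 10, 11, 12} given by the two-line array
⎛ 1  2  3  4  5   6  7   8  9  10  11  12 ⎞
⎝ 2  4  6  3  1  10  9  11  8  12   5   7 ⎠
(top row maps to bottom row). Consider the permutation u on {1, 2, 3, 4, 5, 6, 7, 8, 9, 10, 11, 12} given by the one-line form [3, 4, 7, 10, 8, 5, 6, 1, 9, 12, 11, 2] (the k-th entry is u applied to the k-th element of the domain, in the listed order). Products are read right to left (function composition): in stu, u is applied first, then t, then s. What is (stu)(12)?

Apply the permutations in order: u(12) = 2, then t(2) = 4, then s(4) = 8. So (stu)(12) = 8.

8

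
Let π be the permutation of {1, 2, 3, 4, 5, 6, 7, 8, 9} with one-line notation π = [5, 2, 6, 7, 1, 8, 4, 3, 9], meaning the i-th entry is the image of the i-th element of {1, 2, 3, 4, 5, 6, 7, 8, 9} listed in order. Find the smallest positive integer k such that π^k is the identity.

6

The disjoint-cycle form of π has cycle lengths 3, 2, 2, 1, 1.
The order of π is the least common multiple of its cycle lengths: lcm(3, 2, 2) = 6.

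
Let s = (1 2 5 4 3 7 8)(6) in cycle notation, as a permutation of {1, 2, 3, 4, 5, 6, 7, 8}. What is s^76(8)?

7

8 lies in the 7-cycle (1 2 5 4 3 7 8).
Powers repeat with period 7 on this cycle, and 76 mod 7 = 6, so s^76(8) = s^6(8).
Advancing 6 steps from 8: 8 → 1 → 2 → 5 → 4 → 3 → 7.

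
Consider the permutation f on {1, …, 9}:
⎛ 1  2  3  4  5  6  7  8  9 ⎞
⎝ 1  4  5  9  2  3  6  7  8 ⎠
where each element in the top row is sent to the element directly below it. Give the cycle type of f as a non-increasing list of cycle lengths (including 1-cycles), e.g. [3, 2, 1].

[8, 1]

The disjoint cycles are (1)(2, 4, 9, 8, 7, 6, 3, 5), with lengths 8, 1 in non-increasing order.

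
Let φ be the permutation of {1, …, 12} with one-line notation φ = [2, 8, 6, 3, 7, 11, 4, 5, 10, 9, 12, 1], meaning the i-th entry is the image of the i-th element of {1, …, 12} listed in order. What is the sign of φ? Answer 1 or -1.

In disjoint-cycle form the cycle lengths are 10, 2.
A cycle is odd iff its length is even; φ has 2 even-length cycles, so sgn(φ) = (−1)^2 and φ is even.

1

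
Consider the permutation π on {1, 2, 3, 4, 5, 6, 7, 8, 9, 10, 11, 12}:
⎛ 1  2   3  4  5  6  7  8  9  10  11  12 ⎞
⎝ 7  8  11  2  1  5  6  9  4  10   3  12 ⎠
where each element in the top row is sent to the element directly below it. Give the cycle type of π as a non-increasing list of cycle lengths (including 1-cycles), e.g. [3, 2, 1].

[4, 4, 2, 1, 1]

The disjoint cycles are (1, 7, 6, 5)(2, 8, 9, 4)(3, 11)(10)(12), with lengths 4, 4, 2, 1, 1 in non-increasing order.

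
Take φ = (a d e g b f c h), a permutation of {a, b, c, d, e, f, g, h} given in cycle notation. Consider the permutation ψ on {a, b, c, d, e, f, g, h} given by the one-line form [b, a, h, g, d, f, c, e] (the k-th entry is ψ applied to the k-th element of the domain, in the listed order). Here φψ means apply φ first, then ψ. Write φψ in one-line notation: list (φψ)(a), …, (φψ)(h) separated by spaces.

g f e d c h a b

For each element, apply φ then ψ: a → d → g; b → f → f; c → h → e; d → e → d; e → g → c; f → c → h; g → b → a; h → a → b.
So φψ in one-line form is g f e d c h a b.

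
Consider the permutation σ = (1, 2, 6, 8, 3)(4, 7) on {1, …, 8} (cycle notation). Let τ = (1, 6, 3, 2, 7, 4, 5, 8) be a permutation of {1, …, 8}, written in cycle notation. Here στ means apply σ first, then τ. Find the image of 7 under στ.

5

σ(7) = 4, then τ(4) = 5; composing gives (στ)(7) = 5.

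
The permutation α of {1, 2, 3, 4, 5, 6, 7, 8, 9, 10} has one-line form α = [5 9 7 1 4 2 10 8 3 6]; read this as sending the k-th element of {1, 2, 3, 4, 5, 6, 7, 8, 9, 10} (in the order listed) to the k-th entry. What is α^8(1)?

4

Tracing 1 → 5 → … returns to 1 after 3 steps, so 1 lies in a 3-cycle (1 5 4).
Powers repeat with period 3 on this cycle, and 8 mod 3 = 2, so α^8(1) = α^2(1).
Advancing 2 steps from 1: 1 → 5 → 4.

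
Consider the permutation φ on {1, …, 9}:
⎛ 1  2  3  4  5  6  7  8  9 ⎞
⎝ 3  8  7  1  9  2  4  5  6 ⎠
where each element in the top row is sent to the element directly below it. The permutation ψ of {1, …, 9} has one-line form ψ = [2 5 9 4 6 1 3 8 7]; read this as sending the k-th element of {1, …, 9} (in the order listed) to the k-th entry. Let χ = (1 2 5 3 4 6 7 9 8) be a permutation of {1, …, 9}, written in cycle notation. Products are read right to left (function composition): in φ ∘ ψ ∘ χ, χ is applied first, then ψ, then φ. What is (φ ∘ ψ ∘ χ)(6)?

7

Chase 6: χ(6) = 7; ψ(7) = 3; φ(3) = 7. Hence (φ ∘ ψ ∘ χ)(6) = 7.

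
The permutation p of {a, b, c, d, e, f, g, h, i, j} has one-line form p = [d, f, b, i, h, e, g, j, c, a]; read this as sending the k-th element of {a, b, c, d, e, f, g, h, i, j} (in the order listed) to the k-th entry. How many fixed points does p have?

1

The fixed points (elements with p(x) = x) are {g}, so there is 1.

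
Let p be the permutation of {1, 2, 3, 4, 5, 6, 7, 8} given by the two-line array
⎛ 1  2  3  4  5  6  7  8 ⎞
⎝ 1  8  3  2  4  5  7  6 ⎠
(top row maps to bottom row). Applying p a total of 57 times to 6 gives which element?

4

Tracing 6 → 5 → … returns to 6 after 5 steps, so 6 lies in a 5-cycle (2, 8, 6, 5, 4).
On a 5-cycle, p^5 is the identity, so p^57 = p^2 there (57 ≡ 2 mod 5).
Stepping 2 places around the cycle: 6 → 5 → 4.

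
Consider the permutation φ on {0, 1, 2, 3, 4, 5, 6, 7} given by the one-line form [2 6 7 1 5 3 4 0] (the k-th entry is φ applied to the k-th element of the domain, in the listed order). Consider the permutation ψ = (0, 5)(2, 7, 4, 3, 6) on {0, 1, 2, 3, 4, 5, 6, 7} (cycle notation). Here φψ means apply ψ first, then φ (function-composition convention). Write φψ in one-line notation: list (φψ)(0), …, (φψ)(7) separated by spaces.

3 6 0 4 1 2 7 5

(φψ)(x) = φ(ψ(x)). Computing each image: φ(ψ(0)) = φ(5) = 3, φ(ψ(1)) = φ(1) = 6, φ(ψ(2)) = φ(7) = 0, φ(ψ(3)) = φ(6) = 4, φ(ψ(4)) = φ(3) = 1, φ(ψ(5)) = φ(0) = 2, φ(ψ(6)) = φ(2) = 7, φ(ψ(7)) = φ(4) = 5.
Hence φψ = [3 6 0 4 1 2 7 5].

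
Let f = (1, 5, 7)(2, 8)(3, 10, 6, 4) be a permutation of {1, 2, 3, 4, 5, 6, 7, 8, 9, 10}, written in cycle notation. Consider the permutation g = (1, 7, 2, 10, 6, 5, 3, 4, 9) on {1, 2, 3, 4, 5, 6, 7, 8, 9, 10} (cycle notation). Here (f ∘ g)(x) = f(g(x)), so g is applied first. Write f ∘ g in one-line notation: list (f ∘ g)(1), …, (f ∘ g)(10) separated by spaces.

(f ∘ g)(x) = f(g(x)). Computing each image: f(g(1)) = f(7) = 1, f(g(2)) = f(10) = 6, f(g(3)) = f(4) = 3, f(g(4)) = f(9) = 9, f(g(5)) = f(3) = 10, f(g(6)) = f(5) = 7, f(g(7)) = f(2) = 8, f(g(8)) = f(8) = 2, f(g(9)) = f(1) = 5, f(g(10)) = f(6) = 4.
Hence f ∘ g = [1 6 3 9 10 7 8 2 5 4].

1 6 3 9 10 7 8 2 5 4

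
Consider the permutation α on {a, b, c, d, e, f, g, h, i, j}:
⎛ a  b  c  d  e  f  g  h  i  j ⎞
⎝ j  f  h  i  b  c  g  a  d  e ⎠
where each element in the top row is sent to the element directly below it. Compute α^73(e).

Tracing e → b → … returns to e after 7 steps, so e lies in a 7-cycle (a j e b f c h).
Powers repeat with period 7 on this cycle, and 73 mod 7 = 3, so α^73(e) = α^3(e).
Stepping 3 places around the cycle: e → b → f → c.

c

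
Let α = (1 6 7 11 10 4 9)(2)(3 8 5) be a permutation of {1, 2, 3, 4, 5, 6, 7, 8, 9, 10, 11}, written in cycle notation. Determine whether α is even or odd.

even

The cycle lengths are 7, 3, 1.
A cycle is odd iff its length is even; α has 0 even-length cycles, so sgn(α) = (−1)^0 and α is even.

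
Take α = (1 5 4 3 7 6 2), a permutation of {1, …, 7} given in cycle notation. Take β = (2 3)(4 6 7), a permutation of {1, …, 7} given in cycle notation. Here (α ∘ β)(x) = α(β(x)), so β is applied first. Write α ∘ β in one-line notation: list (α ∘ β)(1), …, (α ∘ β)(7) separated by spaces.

(α ∘ β)(x) = α(β(x)). Computing each image: α(β(1)) = α(1) = 5, α(β(2)) = α(3) = 7, α(β(3)) = α(2) = 1, α(β(4)) = α(6) = 2, α(β(5)) = α(5) = 4, α(β(6)) = α(7) = 6, α(β(7)) = α(4) = 3.
Hence α ∘ β = [5 7 1 2 4 6 3].

5 7 1 2 4 6 3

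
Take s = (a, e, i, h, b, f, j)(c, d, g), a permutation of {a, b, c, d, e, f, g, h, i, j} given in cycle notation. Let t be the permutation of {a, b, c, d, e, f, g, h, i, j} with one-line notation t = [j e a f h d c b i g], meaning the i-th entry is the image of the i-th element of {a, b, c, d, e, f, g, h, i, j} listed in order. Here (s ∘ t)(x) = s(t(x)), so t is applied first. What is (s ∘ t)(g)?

d

(s ∘ t)(g) = s(t(g)). t(g) = c, then s(c) = d. So (s ∘ t)(g) = d.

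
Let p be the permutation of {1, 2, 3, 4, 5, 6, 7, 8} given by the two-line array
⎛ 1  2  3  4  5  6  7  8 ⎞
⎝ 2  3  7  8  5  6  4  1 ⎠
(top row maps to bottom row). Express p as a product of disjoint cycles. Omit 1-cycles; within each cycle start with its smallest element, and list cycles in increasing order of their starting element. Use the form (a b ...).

Start at 1 and follow images: 1 → 2 → 3 → 7 → 4 → 8 → 1, giving the cycle (1 2 3 7 4 8).
Continuing from each remaining unvisited element yields (1 2 3 7 4 8).

(1 2 3 7 4 8)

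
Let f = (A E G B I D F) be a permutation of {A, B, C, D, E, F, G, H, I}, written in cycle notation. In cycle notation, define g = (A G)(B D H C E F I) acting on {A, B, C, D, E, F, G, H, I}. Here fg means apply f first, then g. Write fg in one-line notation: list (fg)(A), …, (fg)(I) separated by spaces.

Chase each element through f then g: A → E → F; B → I → B; C → C → E; D → F → I; E → G → A; F → A → G; G → B → D; H → H → C; I → D → H.
Collecting the images, fg = [F B E I A G D C H].

F B E I A G D C H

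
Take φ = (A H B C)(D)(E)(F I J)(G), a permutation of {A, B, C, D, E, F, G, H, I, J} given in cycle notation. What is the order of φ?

12

The disjoint cycles have lengths 4, 3, 1, 1, 1.
Since disjoint cycles commute, ord(φ) = lcm(4, 3) = 12.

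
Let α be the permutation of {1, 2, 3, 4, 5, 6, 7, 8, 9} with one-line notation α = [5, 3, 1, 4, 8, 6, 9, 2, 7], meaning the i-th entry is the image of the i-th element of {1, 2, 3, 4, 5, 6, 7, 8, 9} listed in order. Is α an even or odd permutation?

In disjoint-cycle form the cycle lengths are 5, 2, 1, 1.
A cycle is odd iff its length is even; α has 1 even-length cycle, so sgn(α) = (−1)^1 and α is odd.

odd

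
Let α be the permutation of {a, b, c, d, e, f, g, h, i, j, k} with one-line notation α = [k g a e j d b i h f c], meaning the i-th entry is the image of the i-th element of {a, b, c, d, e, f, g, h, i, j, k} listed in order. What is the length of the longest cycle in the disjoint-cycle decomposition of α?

4

Decomposing into disjoint cycles gives (a k c)(b g)(d e j f)(h i); the longest has length 4.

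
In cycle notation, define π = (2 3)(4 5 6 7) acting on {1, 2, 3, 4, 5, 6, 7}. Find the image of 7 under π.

4

7 appears in (4 5 6 7); the next entry (wrapping around) is 4.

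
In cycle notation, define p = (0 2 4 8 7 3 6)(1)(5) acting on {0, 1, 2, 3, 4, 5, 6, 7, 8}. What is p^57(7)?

3

7 lies in the 7-cycle (0 2 4 8 7 3 6).
Since the cycle has length 7, p^57 acts on it the same as p^1 (57 mod 7 = 1).
Stepping 1 place around the cycle: 7 → 3.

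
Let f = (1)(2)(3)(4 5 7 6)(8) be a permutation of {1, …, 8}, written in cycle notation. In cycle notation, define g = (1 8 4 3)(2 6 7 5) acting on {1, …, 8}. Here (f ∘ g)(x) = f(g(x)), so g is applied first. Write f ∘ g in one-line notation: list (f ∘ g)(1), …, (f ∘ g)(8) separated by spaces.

8 4 1 3 2 6 7 5

Chase each element through g then f: 1 → 8 → 8; 2 → 6 → 4; 3 → 1 → 1; 4 → 3 → 3; 5 → 2 → 2; 6 → 7 → 6; 7 → 5 → 7; 8 → 4 → 5.
Collecting the images, f ∘ g = [8 4 1 3 2 6 7 5].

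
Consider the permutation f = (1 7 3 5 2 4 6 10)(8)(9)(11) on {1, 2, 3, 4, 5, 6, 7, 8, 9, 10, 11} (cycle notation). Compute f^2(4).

4 lies in the 8-cycle (1 7 3 5 2 4 6 10).
Advancing 2 steps from 4: 4 → 6 → 10.

10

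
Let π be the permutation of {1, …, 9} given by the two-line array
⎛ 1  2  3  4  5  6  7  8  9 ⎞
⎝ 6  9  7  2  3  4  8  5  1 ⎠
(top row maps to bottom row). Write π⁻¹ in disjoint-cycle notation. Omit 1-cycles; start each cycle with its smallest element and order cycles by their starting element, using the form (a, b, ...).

First write π in disjoint cycles: (1, 6, 4, 2, 9)(3, 7, 8, 5).
The inverse reverses every cycle; in canonical form, π⁻¹ = (1, 9, 2, 4, 6)(3, 5, 8, 7).

(1, 9, 2, 4, 6)(3, 5, 8, 7)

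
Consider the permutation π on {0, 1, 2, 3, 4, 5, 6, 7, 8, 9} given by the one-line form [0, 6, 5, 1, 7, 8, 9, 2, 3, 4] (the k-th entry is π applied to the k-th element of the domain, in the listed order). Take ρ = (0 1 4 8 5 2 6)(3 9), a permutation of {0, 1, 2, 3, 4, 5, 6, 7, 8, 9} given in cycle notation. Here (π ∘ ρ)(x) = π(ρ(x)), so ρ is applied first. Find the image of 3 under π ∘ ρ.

4

First apply ρ: ρ(3) = 9, then π(9) = 4. Thus (π ∘ ρ)(3) = 4.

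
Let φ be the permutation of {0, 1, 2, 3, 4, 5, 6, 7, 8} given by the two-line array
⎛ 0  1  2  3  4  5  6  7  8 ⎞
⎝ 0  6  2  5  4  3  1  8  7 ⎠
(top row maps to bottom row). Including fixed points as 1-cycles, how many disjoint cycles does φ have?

6

The cycle decomposition is (0)(1, 6)(2)(3, 5)(4)(7, 8), which has 6 cycles (counting 1-cycles).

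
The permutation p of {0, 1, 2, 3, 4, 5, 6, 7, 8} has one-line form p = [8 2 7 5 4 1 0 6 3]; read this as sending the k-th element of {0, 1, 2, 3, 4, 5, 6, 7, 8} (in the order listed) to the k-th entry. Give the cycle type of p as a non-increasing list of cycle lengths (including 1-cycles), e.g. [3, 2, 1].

[8, 1]

The disjoint cycles are (0, 8, 3, 5, 1, 2, 7, 6)(4), with lengths 8, 1 in non-increasing order.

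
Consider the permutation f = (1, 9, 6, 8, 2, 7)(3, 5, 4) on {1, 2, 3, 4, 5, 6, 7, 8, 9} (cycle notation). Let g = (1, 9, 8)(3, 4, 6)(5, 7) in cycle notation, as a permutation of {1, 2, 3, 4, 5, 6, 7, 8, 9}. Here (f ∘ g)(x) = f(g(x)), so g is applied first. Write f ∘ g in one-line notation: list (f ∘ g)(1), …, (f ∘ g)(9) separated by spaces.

(f ∘ g)(x) = f(g(x)). Computing each image: f(g(1)) = f(9) = 6, f(g(2)) = f(2) = 7, f(g(3)) = f(4) = 3, f(g(4)) = f(6) = 8, f(g(5)) = f(7) = 1, f(g(6)) = f(3) = 5, f(g(7)) = f(5) = 4, f(g(8)) = f(1) = 9, f(g(9)) = f(8) = 2.
Hence f ∘ g = [6 7 3 8 1 5 4 9 2].

6 7 3 8 1 5 4 9 2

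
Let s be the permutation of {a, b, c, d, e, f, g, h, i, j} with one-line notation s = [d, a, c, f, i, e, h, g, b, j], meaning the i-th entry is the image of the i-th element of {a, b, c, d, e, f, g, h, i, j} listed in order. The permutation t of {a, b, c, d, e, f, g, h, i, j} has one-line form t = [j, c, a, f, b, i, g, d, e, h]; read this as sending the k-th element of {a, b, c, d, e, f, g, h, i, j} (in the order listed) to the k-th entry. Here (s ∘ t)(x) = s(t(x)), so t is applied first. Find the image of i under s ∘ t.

i

t(i) = e, then s(e) = i; composing gives (s ∘ t)(i) = i.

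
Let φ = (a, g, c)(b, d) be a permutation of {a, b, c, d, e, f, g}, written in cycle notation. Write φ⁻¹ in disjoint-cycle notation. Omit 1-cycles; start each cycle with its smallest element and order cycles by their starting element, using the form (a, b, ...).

If φ sends a → b within a cycle, φ⁻¹ sends b → a; equivalently, reverse each cycle.
Reversing each cycle of φ and rotating so the smallest element leads gives (a, c, g)(b, d).

(a, c, g)(b, d)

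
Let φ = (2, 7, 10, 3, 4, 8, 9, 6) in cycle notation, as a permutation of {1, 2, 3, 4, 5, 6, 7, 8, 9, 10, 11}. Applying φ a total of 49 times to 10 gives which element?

3

10 lies in the 8-cycle (2, 7, 10, 3, 4, 8, 9, 6).
Powers repeat with period 8 on this cycle, and 49 mod 8 = 1, so φ^49(10) = φ^1(10).
Advancing 1 step from 10: 10 → 3.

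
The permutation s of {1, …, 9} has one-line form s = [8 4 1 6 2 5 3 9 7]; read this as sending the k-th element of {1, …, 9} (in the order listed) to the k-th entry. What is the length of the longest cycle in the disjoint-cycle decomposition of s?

5

Decomposing into disjoint cycles gives (1 8 9 7 3)(2 4 6 5); the longest has length 5.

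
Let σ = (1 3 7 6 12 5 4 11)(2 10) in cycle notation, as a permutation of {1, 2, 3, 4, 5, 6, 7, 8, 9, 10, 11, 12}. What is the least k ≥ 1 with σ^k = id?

The disjoint cycles have lengths 8, 2, 1, 1.
Since disjoint cycles commute, ord(σ) = lcm(8, 2) = 8.

8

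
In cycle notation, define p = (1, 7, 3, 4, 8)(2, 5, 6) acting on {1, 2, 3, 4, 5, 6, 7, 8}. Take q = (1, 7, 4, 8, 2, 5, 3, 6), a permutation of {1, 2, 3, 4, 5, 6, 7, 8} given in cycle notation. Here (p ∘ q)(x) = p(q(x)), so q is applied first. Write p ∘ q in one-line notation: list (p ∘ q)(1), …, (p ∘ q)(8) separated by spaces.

Chase each element through q then p: 1 → 7 → 3; 2 → 5 → 6; 3 → 6 → 2; 4 → 8 → 1; 5 → 3 → 4; 6 → 1 → 7; 7 → 4 → 8; 8 → 2 → 5.
Collecting the images, p ∘ q = [3 6 2 1 4 7 8 5].

3 6 2 1 4 7 8 5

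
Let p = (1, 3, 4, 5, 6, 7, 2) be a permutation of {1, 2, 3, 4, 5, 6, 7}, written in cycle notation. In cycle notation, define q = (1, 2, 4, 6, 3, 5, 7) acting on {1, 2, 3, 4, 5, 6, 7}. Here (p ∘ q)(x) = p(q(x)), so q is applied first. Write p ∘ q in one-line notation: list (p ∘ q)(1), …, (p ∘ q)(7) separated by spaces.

(p ∘ q)(x) = p(q(x)). Computing each image: p(q(1)) = p(2) = 1, p(q(2)) = p(4) = 5, p(q(3)) = p(5) = 6, p(q(4)) = p(6) = 7, p(q(5)) = p(7) = 2, p(q(6)) = p(3) = 4, p(q(7)) = p(1) = 3.
Hence p ∘ q = [1 5 6 7 2 4 3].

1 5 6 7 2 4 3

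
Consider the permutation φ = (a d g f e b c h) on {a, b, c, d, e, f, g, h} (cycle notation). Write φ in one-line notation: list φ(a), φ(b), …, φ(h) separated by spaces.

d c h g b e f a

Reading each image from the cycles: a→d, b→c, c→h, d→g, e→b, f→e, g→f, h→a.
Listing these in domain order gives d c h g b e f a.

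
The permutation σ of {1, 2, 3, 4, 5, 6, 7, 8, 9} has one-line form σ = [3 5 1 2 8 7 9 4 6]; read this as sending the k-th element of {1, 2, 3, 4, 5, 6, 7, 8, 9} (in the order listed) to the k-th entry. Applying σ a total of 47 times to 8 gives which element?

5

Tracing 8 → 4 → … returns to 8 after 4 steps, so 8 lies in a 4-cycle (2 5 8 4).
Powers repeat with period 4 on this cycle, and 47 mod 4 = 3, so σ^47(8) = σ^3(8).
Stepping 3 places around the cycle: 8 → 4 → 2 → 5.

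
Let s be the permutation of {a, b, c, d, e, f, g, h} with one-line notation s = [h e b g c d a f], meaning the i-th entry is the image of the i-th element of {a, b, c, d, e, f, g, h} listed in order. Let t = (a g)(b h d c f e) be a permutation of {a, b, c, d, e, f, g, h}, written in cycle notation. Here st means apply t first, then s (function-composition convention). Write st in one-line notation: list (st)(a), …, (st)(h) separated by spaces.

a f d b e c h g

(st)(x) = s(t(x)). Computing each image: s(t(a)) = s(g) = a, s(t(b)) = s(h) = f, s(t(c)) = s(f) = d, s(t(d)) = s(c) = b, s(t(e)) = s(b) = e, s(t(f)) = s(e) = c, s(t(g)) = s(a) = h, s(t(h)) = s(d) = g.
Hence st = [a f d b e c h g].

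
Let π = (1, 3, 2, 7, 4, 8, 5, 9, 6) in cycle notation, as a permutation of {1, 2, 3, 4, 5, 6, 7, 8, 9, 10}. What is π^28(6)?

1

6 lies in the 9-cycle (1, 3, 2, 7, 4, 8, 5, 9, 6).
On a 9-cycle, π^9 is the identity, so π^28 = π^1 there (28 ≡ 1 mod 9).
Advancing 1 step from 6: 6 → 1.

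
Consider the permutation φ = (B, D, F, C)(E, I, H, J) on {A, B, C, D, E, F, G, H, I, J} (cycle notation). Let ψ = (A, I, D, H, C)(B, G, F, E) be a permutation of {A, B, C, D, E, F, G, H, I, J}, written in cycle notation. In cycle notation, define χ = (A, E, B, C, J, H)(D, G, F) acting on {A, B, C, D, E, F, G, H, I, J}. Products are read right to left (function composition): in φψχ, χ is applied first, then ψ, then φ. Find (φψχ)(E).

G

(φψχ)(E) = φ(ψ(χ(E))). χ(E) = B, then ψ(B) = G, then φ(G) = G, so the result is G.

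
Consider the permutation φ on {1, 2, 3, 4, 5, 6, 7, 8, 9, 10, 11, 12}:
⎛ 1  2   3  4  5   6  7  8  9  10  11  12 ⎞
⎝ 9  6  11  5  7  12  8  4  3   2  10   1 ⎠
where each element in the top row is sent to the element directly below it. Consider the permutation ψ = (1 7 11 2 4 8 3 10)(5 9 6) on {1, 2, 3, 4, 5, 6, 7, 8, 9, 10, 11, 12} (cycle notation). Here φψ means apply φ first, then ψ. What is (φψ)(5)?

First apply φ: φ(5) = 7, then ψ(7) = 11. Thus (φψ)(5) = 11.

11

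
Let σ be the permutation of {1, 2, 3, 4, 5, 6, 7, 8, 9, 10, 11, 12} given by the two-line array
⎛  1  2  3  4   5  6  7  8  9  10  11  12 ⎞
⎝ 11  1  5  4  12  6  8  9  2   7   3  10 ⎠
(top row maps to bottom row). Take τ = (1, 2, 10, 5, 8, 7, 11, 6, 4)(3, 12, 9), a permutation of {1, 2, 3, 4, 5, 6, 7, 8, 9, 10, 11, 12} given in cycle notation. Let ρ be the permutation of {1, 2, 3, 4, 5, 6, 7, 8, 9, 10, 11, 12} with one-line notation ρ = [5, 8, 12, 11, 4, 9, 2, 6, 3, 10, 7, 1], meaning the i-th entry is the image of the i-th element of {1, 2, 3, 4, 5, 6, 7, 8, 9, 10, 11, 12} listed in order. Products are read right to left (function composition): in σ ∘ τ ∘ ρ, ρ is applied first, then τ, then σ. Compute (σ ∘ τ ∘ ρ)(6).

5

Apply the permutations in order: ρ(6) = 9, then τ(9) = 3, then σ(3) = 5. So (σ ∘ τ ∘ ρ)(6) = 5.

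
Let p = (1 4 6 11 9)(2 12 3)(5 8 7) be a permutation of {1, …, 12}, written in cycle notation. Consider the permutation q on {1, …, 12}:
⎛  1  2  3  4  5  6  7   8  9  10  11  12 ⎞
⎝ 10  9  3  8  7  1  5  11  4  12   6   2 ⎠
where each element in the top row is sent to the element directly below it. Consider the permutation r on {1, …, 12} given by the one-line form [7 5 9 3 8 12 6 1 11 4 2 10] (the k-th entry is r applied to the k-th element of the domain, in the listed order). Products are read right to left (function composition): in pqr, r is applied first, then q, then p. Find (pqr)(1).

8

Chase 1: r(1) = 7; q(7) = 5; p(5) = 8. Hence (pqr)(1) = 8.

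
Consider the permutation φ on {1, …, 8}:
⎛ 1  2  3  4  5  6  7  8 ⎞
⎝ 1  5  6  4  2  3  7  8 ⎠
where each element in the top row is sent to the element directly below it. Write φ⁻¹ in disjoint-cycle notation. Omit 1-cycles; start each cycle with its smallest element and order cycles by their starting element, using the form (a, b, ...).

First write φ in disjoint cycles: (2, 5)(3, 6).
Reversing each cycle (and rotating so the smallest element leads) gives φ⁻¹ = (2, 5)(3, 6).

(2, 5)(3, 6)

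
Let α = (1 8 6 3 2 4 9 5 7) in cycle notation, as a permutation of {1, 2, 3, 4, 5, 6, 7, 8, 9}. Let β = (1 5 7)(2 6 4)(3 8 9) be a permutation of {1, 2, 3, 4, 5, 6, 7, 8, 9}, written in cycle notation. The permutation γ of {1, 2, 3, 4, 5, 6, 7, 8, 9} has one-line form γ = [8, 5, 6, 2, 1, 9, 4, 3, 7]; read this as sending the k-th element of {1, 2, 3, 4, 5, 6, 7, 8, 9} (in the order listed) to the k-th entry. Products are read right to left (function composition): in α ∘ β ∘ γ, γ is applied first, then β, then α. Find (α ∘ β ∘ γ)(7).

Apply the permutations in order: γ(7) = 4, then β(4) = 2, then α(2) = 4. So (α ∘ β ∘ γ)(7) = 4.

4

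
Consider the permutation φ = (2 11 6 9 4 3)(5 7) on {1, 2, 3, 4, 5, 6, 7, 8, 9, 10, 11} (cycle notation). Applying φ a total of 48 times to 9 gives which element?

9 lies in the 6-cycle (2 11 6 9 4 3).
Since the cycle has length 6, φ^48 acts on it the same as φ^0 (48 mod 6 = 0).
So φ^48(9) = 9.

9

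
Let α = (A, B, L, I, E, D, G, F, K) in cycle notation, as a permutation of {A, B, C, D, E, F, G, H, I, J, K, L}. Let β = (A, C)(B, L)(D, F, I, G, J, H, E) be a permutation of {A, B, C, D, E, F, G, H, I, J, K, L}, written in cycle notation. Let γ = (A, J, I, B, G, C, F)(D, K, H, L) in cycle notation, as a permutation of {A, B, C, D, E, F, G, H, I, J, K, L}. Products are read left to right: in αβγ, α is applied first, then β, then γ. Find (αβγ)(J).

L

(αβγ)(J) = γ(β(α(J))). α(J) = J, then β(J) = H, then γ(H) = L, so the result is L.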